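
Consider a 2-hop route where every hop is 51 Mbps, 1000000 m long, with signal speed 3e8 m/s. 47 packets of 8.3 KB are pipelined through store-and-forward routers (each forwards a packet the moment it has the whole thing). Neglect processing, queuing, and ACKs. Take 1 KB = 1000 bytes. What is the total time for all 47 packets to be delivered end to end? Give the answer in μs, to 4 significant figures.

69160 μs

Per-hop transmission t_tx = L/R = 66400/51000000 = 1301.96 μs.
Per-hop propagation t_prop = 1000000/300000000 = 3333.33 μs.
Pipeline fill: first packet needs 2·t_tx to clear all hops; remaining 46 packets each add one t_tx.
Total = (2+47-1)·t_tx + 2·t_prop = 48·1301.96 + 2·3333.33 = 69160 μs.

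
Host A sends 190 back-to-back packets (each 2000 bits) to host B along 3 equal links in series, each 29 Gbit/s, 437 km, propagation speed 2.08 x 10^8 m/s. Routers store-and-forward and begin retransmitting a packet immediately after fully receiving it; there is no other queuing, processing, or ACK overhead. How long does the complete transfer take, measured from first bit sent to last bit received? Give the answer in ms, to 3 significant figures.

6.32 ms

Per-hop transmission t_tx = L/R = 2000/29000000000 = 6.89655e-05 ms.
Per-hop propagation t_prop = 437000/208000000 = 2.10096 ms.
Pipeline fill: first packet needs 3·t_tx to clear all hops; remaining 189 packets each add one t_tx.
Total = (3+190-1)·t_tx + 3·t_prop = 192·6.89655e-05 + 3·2.10096 = 6.32 ms.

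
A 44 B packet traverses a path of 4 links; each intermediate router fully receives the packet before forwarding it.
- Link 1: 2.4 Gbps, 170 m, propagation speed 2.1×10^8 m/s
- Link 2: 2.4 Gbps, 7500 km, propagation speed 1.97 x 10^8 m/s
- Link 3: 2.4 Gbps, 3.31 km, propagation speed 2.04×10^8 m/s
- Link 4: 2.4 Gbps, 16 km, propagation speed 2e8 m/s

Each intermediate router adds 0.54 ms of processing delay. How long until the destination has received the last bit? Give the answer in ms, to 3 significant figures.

L = 44 × 8 = 352 bits.
Transmission delay per hop = L/R = 352/2400000000 = 0.000146667 ms; 4 hops → 0.000586667 ms.
Propagation delays (d/s per hop): 0.000809524, 38.0711, 0.0162255, 0.08 ms; sum = 38.1681 ms.
Processing at 3 router(s): 3 × 0.54 ms = 1.62 ms.
End-to-end = 39.8 ms.

39.8 ms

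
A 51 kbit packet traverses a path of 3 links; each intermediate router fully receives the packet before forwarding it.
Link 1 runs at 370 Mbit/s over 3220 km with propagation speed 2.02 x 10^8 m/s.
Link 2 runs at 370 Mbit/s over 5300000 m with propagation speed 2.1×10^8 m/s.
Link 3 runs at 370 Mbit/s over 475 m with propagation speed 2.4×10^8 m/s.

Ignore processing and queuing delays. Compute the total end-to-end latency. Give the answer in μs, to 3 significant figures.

L = 51000 bits.
Transmission delay per hop = L/R = 51000/370000000 = 137.838 μs; 3 hops → 413.514 μs.
Propagation delays (d/s per hop): 15940.6, 25238.1, 1.97917 μs; sum = 41180.7 μs.
End-to-end = 41600 μs.

41600 μs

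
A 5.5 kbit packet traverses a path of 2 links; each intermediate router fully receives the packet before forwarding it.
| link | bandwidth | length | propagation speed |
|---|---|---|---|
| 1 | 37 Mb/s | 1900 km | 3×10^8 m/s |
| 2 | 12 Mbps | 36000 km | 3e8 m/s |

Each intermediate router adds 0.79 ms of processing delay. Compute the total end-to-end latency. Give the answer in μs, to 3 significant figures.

L = 5500 bits.
Transmission delays (L/R per hop): 148.649, 458.333 μs; sum = 606.982 μs.
Propagation delays (d/s per hop): 6333.33, 120000 μs; sum = 126333 μs.
Processing at 1 router(s): 1 × 0.79 ms = 790 μs.
End-to-end = 128000 μs.

128000 μs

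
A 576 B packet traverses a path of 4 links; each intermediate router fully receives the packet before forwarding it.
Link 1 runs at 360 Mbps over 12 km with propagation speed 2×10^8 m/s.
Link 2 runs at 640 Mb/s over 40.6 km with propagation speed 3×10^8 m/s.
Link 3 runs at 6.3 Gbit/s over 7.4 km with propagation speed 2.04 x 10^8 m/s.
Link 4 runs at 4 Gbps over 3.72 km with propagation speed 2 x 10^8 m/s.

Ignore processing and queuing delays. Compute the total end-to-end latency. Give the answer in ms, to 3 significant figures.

L = 576 × 8 = 4608 bits.
Transmission delays (L/R per hop): 0.0128, 0.0072, 0.000731429, 0.001152 ms; sum = 0.0218834 ms.
Propagation delays (d/s per hop): 0.06, 0.135333, 0.0362745, 0.0186 ms; sum = 0.250208 ms.
End-to-end = 0.272 ms.

0.272 ms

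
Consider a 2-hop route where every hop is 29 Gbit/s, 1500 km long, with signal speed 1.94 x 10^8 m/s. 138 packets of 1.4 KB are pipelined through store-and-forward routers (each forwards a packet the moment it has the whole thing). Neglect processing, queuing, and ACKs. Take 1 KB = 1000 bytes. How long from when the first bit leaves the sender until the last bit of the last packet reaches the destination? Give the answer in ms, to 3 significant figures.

15.5 ms

Per-hop transmission t_tx = L/R = 11200/29000000000 = 0.000386207 ms.
Per-hop propagation t_prop = 1500000/194000000 = 7.73196 ms.
Pipeline fill: first packet needs 2·t_tx to clear all hops; remaining 137 packets each add one t_tx.
Total = (2+138-1)·t_tx + 2·t_prop = 139·0.000386207 + 2·7.73196 = 15.5 ms.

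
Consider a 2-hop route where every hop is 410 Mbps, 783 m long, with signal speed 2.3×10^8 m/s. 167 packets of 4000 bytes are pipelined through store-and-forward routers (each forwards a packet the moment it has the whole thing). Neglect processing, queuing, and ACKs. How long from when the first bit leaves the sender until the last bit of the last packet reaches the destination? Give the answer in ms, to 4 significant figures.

13.12 ms

Per-hop transmission t_tx = L/R = 32000/410000000 = 0.0780488 ms.
Per-hop propagation t_prop = 783/2.3e+08 = 0.00340435 ms.
Pipeline fill: first packet needs 2·t_tx to clear all hops; remaining 166 packets each add one t_tx.
Total = (2+167-1)·t_tx + 2·t_prop = 168·0.0780488 + 2·0.00340435 = 13.12 ms.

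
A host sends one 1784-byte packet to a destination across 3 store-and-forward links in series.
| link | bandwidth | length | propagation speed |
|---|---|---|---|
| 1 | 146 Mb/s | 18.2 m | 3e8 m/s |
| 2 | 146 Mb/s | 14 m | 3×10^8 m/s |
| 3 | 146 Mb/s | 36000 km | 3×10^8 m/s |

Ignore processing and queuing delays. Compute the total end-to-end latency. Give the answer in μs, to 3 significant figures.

L = 1784 × 8 = 14272 bits.
Transmission delay per hop = L/R = 14272/146000000 = 97.7534 μs; 3 hops → 293.26 μs.
Propagation delays (d/s per hop): 0.0606667, 0.0466667, 120000 μs; sum = 120000 μs.
End-to-end = 120000 μs.

120000 μs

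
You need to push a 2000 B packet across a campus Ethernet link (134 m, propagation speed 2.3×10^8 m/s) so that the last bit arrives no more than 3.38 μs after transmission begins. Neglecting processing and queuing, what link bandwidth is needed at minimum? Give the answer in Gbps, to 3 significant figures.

5.72 Gbps

L = 16000 bits.
Propagation delay = 134 / 2.3e+08 = 0.582609 μs.
Transmission budget = 3.38 − 0.582609 = 2.79739 μs.
R ≥ L / t_tx = 16000 bits / 2.79739e-06 s = 5.72 Gbps.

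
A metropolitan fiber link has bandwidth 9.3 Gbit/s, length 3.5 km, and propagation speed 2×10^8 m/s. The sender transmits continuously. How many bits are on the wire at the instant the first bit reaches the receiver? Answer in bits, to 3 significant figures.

163000 bits

Propagation delay = 3500 / 200000000 = 1.75e-05 s.
BDP = R × t_prop = 9300000000 × 1.75e-05 = 162750 bits.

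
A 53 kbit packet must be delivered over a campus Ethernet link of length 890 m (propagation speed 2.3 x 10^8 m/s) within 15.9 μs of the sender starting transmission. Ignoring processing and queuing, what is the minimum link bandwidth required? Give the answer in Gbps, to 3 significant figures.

Propagation delay = 890 / 2.3e+08 = 3.86957 μs.
Transmission budget = 15.9 − 3.86957 = 12.0304 μs.
R ≥ L / t_tx = 53000 bits / 1.20304e-05 s = 4.41 Gbps.

4.41 Gbps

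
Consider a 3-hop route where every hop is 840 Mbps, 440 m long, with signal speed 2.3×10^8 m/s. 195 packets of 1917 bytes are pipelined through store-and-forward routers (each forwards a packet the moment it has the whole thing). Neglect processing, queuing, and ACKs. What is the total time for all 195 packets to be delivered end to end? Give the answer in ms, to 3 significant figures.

Per-hop transmission t_tx = L/R = 15336/840000000 = 0.0182571 ms.
Per-hop propagation t_prop = 440/2.3e+08 = 0.00191304 ms.
Pipeline fill: first packet needs 3·t_tx to clear all hops; remaining 194 packets each add one t_tx.
Total = (3+195-1)·t_tx + 3·t_prop = 197·0.0182571 + 3·0.00191304 = 3.60 ms.

3.60 ms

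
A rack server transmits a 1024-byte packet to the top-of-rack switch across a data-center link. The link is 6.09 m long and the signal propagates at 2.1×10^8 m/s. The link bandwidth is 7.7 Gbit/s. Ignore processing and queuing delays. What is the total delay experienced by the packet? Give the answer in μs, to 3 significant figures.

L = 1024 × 8 = 8192 bits.
Transmission delay = L/R = 8192 / 7700000000 = 1.0639 μs.
Propagation delay = d/s = 6.09 m / 210000000 m/s = 0.029 μs.
Total = 1.09 μs.

1.09 μs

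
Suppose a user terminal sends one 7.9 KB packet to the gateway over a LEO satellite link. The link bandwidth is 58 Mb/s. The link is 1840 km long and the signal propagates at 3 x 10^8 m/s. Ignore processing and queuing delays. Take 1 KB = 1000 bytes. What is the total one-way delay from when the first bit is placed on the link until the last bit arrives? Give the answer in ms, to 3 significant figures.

L = 63200 bits.
Transmission delay = L/R = 63200 / 58000000 = 1.08966 ms.
Propagation delay = d/s = 1840000 m / 300000000 m/s = 6.13333 ms.
Total = 7.22 ms.

7.22 ms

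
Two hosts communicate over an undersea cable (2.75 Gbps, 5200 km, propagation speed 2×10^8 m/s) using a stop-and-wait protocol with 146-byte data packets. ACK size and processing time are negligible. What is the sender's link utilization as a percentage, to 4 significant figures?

t_tx = L/R = 1168/2750000000 = 4.24727e-07 s.
t_prop = 5200000/200000000 = 0.026 s; RTT = 0.052 s.
Cycle = t_tx + RTT = 0.0520004 s.
Utilization = t_tx / cycle = 4.24727e-07/0.0520004 = 0.0008168 %.

0.0008168 %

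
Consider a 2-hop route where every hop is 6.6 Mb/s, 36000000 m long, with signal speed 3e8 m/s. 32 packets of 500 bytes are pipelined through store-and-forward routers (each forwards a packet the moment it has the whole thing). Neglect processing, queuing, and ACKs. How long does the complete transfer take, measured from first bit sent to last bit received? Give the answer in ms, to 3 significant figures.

Per-hop transmission t_tx = L/R = 4000/6600000 = 0.606061 ms.
Per-hop propagation t_prop = 36000000/300000000 = 120 ms.
Pipeline fill: first packet needs 2·t_tx to clear all hops; remaining 31 packets each add one t_tx.
Total = (2+32-1)·t_tx + 2·t_prop = 33·0.606061 + 2·120 = 260 ms.

260 ms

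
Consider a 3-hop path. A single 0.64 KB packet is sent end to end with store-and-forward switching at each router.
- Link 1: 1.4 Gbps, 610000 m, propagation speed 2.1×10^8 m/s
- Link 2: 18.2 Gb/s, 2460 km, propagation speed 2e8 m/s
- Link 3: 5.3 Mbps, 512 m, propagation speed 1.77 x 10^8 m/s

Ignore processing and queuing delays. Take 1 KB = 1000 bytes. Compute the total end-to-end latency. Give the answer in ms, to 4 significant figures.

L = 5120 bits.
Transmission delays (L/R per hop): 0.00365714, 0.000281319, 0.966038 ms; sum = 0.969976 ms.
Propagation delays (d/s per hop): 2.90476, 12.3, 0.00289266 ms; sum = 15.2077 ms.
End-to-end = 16.18 ms.

16.18 ms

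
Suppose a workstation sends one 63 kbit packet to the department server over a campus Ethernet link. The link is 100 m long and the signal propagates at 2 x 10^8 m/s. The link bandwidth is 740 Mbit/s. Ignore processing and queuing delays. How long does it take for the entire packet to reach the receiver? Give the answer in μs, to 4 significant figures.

L = 63000 bits.
Transmission delay = L/R = 63000 / 740000000 = 85.1351 μs.
Propagation delay = d/s = 100 m / 200000000 m/s = 0.5 μs.
Total = 85.64 μs.

85.64 μs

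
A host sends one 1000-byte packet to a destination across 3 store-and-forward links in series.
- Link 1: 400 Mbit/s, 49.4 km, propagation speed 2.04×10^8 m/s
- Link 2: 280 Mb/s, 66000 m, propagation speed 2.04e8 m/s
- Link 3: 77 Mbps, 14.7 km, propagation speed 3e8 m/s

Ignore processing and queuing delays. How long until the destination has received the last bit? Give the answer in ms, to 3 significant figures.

L = 1000 × 8 = 8000 bits.
Transmission delays (L/R per hop): 0.02, 0.0285714, 0.103896 ms; sum = 0.152468 ms.
Propagation delays (d/s per hop): 0.242157, 0.323529, 0.049 ms; sum = 0.614686 ms.
End-to-end = 0.767 ms.

0.767 ms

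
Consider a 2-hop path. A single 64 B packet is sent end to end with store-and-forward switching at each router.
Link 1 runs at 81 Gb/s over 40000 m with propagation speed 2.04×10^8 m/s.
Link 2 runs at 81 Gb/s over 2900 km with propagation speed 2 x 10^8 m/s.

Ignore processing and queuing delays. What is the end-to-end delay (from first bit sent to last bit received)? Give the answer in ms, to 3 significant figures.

14.7 ms

L = 64 × 8 = 512 bits.
Transmission delay per hop = L/R = 512/81000000000 = 6.32099e-06 ms; 2 hops → 1.2642e-05 ms.
Propagation delays (d/s per hop): 0.196078, 14.5 ms; sum = 14.6961 ms.
End-to-end = 14.7 ms.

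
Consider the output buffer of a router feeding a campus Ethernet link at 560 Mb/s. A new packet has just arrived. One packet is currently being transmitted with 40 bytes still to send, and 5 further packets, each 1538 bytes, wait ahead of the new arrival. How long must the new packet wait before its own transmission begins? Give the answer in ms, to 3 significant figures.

0.110 ms

Each queued packet: L/R = 12304/560000000 = 0.0219714 ms.
5 queued → 0.109857 ms.
Plus remaining 320 bits of current packet: 0.000571429 ms.
Queuing delay = 0.110 ms.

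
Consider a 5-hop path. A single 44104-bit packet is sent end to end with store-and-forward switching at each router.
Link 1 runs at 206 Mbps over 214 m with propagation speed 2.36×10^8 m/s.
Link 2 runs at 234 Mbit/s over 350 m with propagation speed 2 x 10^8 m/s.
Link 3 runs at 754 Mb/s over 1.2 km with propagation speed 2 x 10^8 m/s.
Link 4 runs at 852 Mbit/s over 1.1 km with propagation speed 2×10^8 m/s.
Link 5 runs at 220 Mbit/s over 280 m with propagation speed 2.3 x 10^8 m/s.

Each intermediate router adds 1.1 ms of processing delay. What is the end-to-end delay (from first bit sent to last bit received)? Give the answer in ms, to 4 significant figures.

5.129 ms

Transmission delays (L/R per hop): 0.214097, 0.188479, 0.0584934, 0.0517653, 0.200473 ms; sum = 0.713307 ms.
Propagation delays (d/s per hop): 0.00090678, 0.00175, 0.006, 0.0055, 0.00121739 ms; sum = 0.0153742 ms.
Processing at 4 router(s): 4 × 1.1 ms = 4.4 ms.
End-to-end = 5.129 ms.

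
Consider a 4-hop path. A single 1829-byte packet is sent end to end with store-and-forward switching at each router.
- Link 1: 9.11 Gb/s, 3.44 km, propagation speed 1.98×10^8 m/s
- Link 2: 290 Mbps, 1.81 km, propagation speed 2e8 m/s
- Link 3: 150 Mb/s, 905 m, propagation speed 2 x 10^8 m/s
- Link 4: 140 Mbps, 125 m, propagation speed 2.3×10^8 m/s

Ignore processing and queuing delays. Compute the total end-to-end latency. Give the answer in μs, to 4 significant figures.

L = 1829 × 8 = 14632 bits.
Transmission delays (L/R per hop): 1.60615, 50.4552, 97.5467, 104.514 μs; sum = 254.122 μs.
Propagation delays (d/s per hop): 17.3737, 9.05, 4.525, 0.543478 μs; sum = 31.4922 μs.
End-to-end = 285.6 μs.

285.6 μs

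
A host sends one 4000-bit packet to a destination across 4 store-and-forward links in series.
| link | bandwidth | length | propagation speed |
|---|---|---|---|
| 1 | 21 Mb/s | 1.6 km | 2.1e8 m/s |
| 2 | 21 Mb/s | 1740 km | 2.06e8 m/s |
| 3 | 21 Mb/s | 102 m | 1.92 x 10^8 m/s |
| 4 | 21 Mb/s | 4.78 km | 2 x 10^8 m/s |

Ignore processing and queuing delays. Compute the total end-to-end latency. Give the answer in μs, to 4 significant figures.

9241 μs

Transmission delay per hop = L/R = 4000/21000000 = 190.476 μs; 4 hops → 761.905 μs.
Propagation delays (d/s per hop): 7.61905, 8446.6, 0.53125, 23.9 μs; sum = 8478.65 μs.
End-to-end = 9241 μs.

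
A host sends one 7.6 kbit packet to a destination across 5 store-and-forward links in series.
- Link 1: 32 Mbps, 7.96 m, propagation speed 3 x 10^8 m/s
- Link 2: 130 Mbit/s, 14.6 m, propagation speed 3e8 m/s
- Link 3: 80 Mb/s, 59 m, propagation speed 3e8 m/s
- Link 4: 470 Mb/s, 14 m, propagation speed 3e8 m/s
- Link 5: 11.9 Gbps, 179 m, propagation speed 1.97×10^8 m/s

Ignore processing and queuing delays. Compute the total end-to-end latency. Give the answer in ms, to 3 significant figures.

0.409 ms

L = 7600 bits.
Transmission delays (L/R per hop): 0.2375, 0.0584615, 0.095, 0.0161702, 0.000638655 ms; sum = 0.40777 ms.
Propagation delays (d/s per hop): 2.65333e-05, 4.86667e-05, 0.000196667, 4.66667e-05, 0.000908629 ms; sum = 0.00122716 ms.
End-to-end = 0.409 ms.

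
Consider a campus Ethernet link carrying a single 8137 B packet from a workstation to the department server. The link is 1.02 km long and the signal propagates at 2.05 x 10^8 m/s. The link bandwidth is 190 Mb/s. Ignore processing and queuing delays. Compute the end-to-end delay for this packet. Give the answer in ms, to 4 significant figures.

L = 8137 × 8 = 65096 bits.
Transmission delay = L/R = 65096 / 190000000 = 0.342611 ms.
Propagation delay = d/s = 1020 m / 2.05e+08 m/s = 0.00497561 ms.
Total = 0.3476 ms.

0.3476 ms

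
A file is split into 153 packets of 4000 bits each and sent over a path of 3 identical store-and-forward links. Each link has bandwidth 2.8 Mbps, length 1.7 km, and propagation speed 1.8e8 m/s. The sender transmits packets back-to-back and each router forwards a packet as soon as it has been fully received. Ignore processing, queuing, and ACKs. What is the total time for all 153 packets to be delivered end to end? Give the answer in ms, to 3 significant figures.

221 ms

Per-hop transmission t_tx = L/R = 4000/2800000 = 1.42857 ms.
Per-hop propagation t_prop = 1700/180000000 = 0.00944444 ms.
Pipeline fill: first packet needs 3·t_tx to clear all hops; remaining 152 packets each add one t_tx.
Total = (3+153-1)·t_tx + 3·t_prop = 155·1.42857 + 3·0.00944444 = 221 ms.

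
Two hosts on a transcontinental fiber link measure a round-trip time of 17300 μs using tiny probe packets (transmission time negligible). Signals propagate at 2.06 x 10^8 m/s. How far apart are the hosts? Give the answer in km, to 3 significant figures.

1780 km

One-way propagation = RTT/2 = 8650 μs.
d = s × t = 206000000 × 0.00865 = 1780 km.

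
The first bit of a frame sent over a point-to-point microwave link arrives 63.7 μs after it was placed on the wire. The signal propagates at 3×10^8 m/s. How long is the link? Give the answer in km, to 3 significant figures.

d = s × t_prop = 300000000 × 6.37e-05 = 19.1 km.

19.1 km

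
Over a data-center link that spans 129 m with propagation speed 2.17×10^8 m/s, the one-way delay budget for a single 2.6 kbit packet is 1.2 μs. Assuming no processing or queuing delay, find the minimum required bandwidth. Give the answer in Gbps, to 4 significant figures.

Propagation delay = 129 / 217000000 = 0.59447 μs.
Transmission budget = 1.2 − 0.59447 = 0.60553 μs.
R ≥ L / t_tx = 2600 bits / 6.0553e-07 s = 4.294 Gbps.

4.294 Gbps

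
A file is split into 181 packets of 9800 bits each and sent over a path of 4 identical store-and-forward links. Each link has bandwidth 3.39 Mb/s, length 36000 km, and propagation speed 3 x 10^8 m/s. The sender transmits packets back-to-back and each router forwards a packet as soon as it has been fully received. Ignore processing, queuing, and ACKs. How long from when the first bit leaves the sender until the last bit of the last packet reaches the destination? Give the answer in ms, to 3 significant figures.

Per-hop transmission t_tx = L/R = 9800/3390000 = 2.89086 ms.
Per-hop propagation t_prop = 36000000/300000000 = 120 ms.
Pipeline fill: first packet needs 4·t_tx to clear all hops; remaining 180 packets each add one t_tx.
Total = (4+181-1)·t_tx + 4·t_prop = 184·2.89086 + 4·120 = 1010 ms.

1010 ms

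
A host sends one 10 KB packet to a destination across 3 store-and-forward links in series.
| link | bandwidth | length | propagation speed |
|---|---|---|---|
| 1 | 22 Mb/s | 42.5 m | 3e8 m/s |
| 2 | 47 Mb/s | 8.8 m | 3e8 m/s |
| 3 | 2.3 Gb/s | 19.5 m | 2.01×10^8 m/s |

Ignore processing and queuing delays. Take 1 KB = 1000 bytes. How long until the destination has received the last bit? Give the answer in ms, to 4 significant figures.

L = 80000 bits.
Transmission delays (L/R per hop): 3.63636, 1.70213, 0.0347826 ms; sum = 5.37327 ms.
Propagation delays (d/s per hop): 0.000141667, 2.93333e-05, 9.70149e-05 ms; sum = 0.000268015 ms.
End-to-end = 5.374 ms.

5.374 ms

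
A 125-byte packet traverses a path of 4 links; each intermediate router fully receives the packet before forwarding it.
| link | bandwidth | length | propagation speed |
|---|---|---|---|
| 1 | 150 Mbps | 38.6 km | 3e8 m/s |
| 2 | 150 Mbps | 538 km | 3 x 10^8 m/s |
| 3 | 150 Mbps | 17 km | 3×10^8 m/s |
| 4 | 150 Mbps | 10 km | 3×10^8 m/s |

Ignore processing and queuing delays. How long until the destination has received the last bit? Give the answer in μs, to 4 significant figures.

2039 μs

L = 125 × 8 = 1000 bits.
Transmission delay per hop = L/R = 1000/150000000 = 6.66667 μs; 4 hops → 26.6667 μs.
Propagation delays (d/s per hop): 128.667, 1793.33, 56.6667, 33.3333 μs; sum = 2012 μs.
End-to-end = 2039 μs.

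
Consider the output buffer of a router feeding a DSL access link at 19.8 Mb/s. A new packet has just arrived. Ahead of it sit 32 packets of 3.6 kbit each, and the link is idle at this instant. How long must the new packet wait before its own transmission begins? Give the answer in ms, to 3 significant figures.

Each queued packet: L/R = 3600/19800000 = 0.181818 ms.
32 queued → 5.81818 ms.
Queuing delay = 5.82 ms.

5.82 ms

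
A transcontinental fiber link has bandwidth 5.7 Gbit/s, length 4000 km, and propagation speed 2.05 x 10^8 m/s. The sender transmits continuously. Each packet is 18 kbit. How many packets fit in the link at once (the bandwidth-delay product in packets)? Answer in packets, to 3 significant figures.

6180 packets

Propagation delay = 4000000 / 2.05e+08 = 0.0195122 s.
BDP = R × t_prop = 5700000000 × 0.0195122 = 111220000 bits.
In packets of 18000 bits: 6180 packets.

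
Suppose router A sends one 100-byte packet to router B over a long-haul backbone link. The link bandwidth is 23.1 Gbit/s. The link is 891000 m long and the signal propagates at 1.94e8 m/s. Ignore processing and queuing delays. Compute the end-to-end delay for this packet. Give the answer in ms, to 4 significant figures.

4.593 ms

L = 100 × 8 = 800 bits.
Transmission delay = L/R = 800 / 23100000000 = 3.4632e-05 ms.
Propagation delay = d/s = 891000 m / 194000000 m/s = 4.59278 ms.
Total = 4.593 ms.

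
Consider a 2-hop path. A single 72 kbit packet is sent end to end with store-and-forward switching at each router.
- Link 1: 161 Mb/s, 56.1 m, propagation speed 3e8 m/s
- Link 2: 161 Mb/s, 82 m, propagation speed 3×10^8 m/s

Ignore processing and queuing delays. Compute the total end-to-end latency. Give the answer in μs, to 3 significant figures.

L = 72000 bits.
Transmission delay per hop = L/R = 72000/161000000 = 447.205 μs; 2 hops → 894.41 μs.
Propagation delays (d/s per hop): 0.187, 0.273333 μs; sum = 0.460333 μs.
End-to-end = 895 μs.

895 μs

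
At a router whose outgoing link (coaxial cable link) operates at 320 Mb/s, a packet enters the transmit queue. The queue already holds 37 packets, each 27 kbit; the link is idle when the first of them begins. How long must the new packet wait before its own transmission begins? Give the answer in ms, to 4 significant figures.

3.122 ms

Each queued packet: L/R = 27000/320000000 = 0.084375 ms.
37 queued → 3.12188 ms.
Queuing delay = 3.122 ms.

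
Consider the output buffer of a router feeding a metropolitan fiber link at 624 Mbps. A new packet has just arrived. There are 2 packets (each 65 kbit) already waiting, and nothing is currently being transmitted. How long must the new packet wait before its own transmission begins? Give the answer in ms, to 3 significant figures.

0.208 ms

Each queued packet: L/R = 65000/624000000 = 0.104167 ms.
2 queued → 0.208333 ms.
Queuing delay = 0.208 ms.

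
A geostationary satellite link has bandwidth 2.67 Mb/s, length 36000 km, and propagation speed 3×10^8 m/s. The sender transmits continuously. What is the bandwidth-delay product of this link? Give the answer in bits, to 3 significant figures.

320000 bits

Propagation delay = 36000000 / 300000000 = 0.12 s.
BDP = R × t_prop = 2670000 × 0.12 = 320400 bits.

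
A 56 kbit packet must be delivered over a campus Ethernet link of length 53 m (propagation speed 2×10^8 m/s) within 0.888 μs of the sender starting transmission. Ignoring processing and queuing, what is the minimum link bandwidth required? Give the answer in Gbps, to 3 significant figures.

89.9 Gbps

Propagation delay = 53 / 200000000 = 0.265 μs.
Transmission budget = 0.888 − 0.265 = 0.623 μs.
R ≥ L / t_tx = 56000 bits / 6.23e-07 s = 89.9 Gbps.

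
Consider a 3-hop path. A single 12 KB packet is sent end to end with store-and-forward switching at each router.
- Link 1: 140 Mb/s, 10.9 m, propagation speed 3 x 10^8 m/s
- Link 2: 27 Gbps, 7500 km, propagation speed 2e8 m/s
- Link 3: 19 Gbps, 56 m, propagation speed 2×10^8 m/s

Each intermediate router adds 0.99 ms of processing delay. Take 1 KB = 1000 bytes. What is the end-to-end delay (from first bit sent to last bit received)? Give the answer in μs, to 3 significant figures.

L = 96000 bits.
Transmission delays (L/R per hop): 685.714, 3.55556, 5.05263 μs; sum = 694.322 μs.
Propagation delays (d/s per hop): 0.0363333, 37500, 0.28 μs; sum = 37500.3 μs.
Processing at 2 router(s): 2 × 0.99 ms = 1980 μs.
End-to-end = 40200 μs.

40200 μs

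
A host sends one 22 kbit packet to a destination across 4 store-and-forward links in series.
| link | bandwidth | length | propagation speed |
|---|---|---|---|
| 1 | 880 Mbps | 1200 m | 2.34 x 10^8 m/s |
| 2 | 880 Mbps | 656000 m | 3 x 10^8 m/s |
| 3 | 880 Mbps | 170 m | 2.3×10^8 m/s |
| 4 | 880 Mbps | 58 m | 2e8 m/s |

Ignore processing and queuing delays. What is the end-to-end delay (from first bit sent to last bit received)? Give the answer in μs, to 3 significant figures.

2290 μs

L = 22000 bits.
Transmission delay per hop = L/R = 22000/880000000 = 25 μs; 4 hops → 100 μs.
Propagation delays (d/s per hop): 5.12821, 2186.67, 0.73913, 0.29 μs; sum = 2192.82 μs.
End-to-end = 2290 μs.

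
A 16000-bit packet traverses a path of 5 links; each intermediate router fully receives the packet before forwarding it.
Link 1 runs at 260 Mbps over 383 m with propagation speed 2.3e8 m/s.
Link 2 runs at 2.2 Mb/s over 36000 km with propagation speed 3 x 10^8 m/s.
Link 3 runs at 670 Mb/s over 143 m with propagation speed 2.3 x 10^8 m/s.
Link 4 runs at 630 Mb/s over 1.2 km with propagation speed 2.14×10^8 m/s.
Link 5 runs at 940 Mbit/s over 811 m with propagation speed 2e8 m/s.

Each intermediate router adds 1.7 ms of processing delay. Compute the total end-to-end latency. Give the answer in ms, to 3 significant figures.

134 ms

Transmission delays (L/R per hop): 0.0615385, 7.27273, 0.0238806, 0.0253968, 0.0170213 ms; sum = 7.40056 ms.
Propagation delays (d/s per hop): 0.00166522, 120, 0.000621739, 0.00560748, 0.004055 ms; sum = 120.012 ms.
Processing at 4 router(s): 4 × 1.7 ms = 6.8 ms.
End-to-end = 134 ms.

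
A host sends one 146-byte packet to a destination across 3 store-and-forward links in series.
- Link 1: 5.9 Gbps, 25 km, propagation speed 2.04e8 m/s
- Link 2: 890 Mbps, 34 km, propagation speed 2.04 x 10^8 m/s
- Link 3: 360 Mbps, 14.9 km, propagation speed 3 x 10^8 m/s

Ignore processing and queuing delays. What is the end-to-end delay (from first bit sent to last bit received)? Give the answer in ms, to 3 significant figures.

0.344 ms

L = 146 × 8 = 1168 bits.
Transmission delays (L/R per hop): 0.000197966, 0.00131236, 0.00324444 ms; sum = 0.00475477 ms.
Propagation delays (d/s per hop): 0.122549, 0.166667, 0.0496667 ms; sum = 0.338882 ms.
End-to-end = 0.344 ms.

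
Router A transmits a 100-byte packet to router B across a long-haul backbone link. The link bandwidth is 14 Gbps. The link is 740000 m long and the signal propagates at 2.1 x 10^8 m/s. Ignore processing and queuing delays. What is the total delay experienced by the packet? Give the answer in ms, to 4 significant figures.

L = 100 × 8 = 800 bits.
Transmission delay = L/R = 800 / 14000000000 = 5.71429e-05 ms.
Propagation delay = d/s = 740000 m / 210000000 m/s = 3.52381 ms.
Total = 3.524 ms.

3.524 ms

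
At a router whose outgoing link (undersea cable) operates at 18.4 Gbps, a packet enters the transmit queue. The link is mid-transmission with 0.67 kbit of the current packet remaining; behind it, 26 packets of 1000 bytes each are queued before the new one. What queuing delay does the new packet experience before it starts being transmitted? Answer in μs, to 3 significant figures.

11.3 μs

Each queued packet: L/R = 8000/18400000000 = 0.434783 μs.
26 queued → 11.3043 μs.
Plus remaining 670 bits of current packet: 0.036413 μs.
Queuing delay = 11.3 μs.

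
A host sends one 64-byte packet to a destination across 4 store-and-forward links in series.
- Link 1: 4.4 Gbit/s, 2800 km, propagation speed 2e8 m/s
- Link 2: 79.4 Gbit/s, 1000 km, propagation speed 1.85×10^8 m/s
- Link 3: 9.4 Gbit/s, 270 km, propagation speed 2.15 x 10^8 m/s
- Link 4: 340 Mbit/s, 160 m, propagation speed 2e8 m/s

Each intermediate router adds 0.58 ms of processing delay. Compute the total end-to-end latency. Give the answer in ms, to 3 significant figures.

L = 64 × 8 = 512 bits.
Transmission delays (L/R per hop): 0.000116364, 6.44836e-06, 5.44681e-05, 0.00150588 ms; sum = 0.00168316 ms.
Propagation delays (d/s per hop): 14, 5.40541, 1.25581, 0.0008 ms; sum = 20.662 ms.
Processing at 3 router(s): 3 × 0.58 ms = 1.74 ms.
End-to-end = 22.4 ms.

22.4 ms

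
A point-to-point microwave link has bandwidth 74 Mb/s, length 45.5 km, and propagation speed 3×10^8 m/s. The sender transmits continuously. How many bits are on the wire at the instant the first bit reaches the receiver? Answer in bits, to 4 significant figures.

11220 bits

Propagation delay = 45500 / 300000000 = 0.000151667 s.
BDP = R × t_prop = 74000000 × 0.000151667 = 11223.3 bits.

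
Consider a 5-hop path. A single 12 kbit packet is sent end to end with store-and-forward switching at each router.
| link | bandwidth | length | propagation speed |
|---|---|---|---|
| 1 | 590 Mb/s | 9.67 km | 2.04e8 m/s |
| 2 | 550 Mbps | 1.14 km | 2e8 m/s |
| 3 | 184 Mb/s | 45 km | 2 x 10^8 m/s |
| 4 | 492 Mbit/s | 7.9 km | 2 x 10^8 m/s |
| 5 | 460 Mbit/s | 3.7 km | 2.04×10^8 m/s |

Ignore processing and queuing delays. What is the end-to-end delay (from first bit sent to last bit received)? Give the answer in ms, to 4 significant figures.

0.4936 ms

L = 12000 bits.
Transmission delays (L/R per hop): 0.020339, 0.0218182, 0.0652174, 0.0243902, 0.026087 ms; sum = 0.157852 ms.
Propagation delays (d/s per hop): 0.047402, 0.0057, 0.225, 0.0395, 0.0181373 ms; sum = 0.335739 ms.
End-to-end = 0.4936 ms.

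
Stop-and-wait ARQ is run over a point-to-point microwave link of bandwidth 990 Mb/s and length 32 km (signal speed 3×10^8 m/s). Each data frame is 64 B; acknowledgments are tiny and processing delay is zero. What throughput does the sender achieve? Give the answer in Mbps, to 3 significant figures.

2.39 Mbps

t_tx = L/R = 512/990000000 = 5.17172e-07 s.
t_prop = 32000/300000000 = 0.000106667 s; RTT = 0.000213333 s.
Cycle = t_tx + RTT = 0.000213851 s.
Throughput = L / cycle = 512 / 0.000213851 = 2.39 Mbps.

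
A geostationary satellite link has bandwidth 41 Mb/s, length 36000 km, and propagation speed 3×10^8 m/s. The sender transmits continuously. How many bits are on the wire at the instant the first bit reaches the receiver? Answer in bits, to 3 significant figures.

Propagation delay = 36000000 / 300000000 = 0.12 s.
BDP = R × t_prop = 41000000 × 0.12 = 4920000 bits.

4920000 bits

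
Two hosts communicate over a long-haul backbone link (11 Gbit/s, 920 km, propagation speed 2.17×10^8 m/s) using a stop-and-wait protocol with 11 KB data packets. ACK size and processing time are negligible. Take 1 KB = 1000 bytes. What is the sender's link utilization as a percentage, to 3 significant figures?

t_tx = L/R = 88000/11000000000 = 8e-06 s.
t_prop = 920000/217000000 = 0.00423963 s; RTT = 0.00847926 s.
Cycle = t_tx + RTT = 0.00848726 s.
Utilization = t_tx / cycle = 8e-06/0.00848726 = 0.0943 %.

0.0943 %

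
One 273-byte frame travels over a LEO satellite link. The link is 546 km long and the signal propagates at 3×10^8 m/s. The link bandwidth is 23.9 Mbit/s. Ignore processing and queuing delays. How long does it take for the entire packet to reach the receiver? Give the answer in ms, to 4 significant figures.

1.911 ms

L = 273 × 8 = 2184 bits.
Transmission delay = L/R = 2184 / 23900000 = 0.0913808 ms.
Propagation delay = d/s = 546000 m / 300000000 m/s = 1.82 ms.
Total = 1.911 ms.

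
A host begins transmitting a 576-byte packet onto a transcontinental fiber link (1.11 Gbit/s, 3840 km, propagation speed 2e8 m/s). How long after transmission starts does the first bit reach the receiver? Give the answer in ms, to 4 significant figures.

First bit experiences only propagation delay: d/s = 3840000/200000000 = 19.20 ms.

19.20 ms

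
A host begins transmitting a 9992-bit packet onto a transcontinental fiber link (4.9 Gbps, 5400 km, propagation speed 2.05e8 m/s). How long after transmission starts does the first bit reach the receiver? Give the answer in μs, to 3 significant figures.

First bit experiences only propagation delay: d/s = 5400000/2.05e+08 = 26300 μs.

26300 μs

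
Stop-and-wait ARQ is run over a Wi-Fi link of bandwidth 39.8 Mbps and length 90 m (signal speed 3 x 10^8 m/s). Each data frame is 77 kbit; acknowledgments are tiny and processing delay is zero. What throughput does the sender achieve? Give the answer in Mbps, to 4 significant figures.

t_tx = L/R = 77000/39800000 = 0.00193467 s.
t_prop = 90/300000000 = 3e-07 s; RTT = 6e-07 s.
Cycle = t_tx + RTT = 0.00193527 s.
Throughput = L / cycle = 77000 / 0.00193527 = 39.79 Mbps.

39.79 Mbps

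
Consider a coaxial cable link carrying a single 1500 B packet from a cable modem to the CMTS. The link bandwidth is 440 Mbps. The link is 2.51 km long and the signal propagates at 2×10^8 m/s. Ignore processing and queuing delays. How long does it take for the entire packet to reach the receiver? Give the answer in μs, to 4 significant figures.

39.82 μs

L = 1500 × 8 = 12000 bits.
Transmission delay = L/R = 12000 / 440000000 = 27.2727 μs.
Propagation delay = d/s = 2510 m / 200000000 m/s = 12.55 μs.
Total = 39.82 μs.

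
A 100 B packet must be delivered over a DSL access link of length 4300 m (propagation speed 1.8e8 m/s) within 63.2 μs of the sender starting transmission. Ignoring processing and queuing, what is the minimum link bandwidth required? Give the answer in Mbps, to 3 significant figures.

20.4 Mbps

L = 800 bits.
Propagation delay = 4300 / 180000000 = 23.8889 μs.
Transmission budget = 63.2 − 23.8889 = 39.3111 μs.
R ≥ L / t_tx = 800 bits / 3.93111e-05 s = 20.4 Mbps.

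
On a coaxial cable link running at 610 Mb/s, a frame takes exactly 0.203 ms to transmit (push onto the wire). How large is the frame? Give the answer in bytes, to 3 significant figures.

15500 bytes

L = R × t_tx = 610000000 b/s × 0.000203 s = 123830 bits.
In bytes: 123830 / 8 = 15500 bytes.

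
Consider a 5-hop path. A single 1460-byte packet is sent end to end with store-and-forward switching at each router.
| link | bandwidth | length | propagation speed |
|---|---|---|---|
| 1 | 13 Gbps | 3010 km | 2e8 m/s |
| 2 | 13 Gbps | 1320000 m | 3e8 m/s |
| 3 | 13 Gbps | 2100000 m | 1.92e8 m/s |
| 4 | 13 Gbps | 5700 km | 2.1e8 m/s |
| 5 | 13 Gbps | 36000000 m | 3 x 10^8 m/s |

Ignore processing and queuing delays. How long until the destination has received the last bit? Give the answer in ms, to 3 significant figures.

178 ms

L = 1460 × 8 = 11680 bits.
Transmission delay per hop = L/R = 11680/13000000000 = 0.000898462 ms; 5 hops → 0.00449231 ms.
Propagation delays (d/s per hop): 15.05, 4.4, 10.9375, 27.1429, 120 ms; sum = 177.53 ms.
End-to-end = 178 ms.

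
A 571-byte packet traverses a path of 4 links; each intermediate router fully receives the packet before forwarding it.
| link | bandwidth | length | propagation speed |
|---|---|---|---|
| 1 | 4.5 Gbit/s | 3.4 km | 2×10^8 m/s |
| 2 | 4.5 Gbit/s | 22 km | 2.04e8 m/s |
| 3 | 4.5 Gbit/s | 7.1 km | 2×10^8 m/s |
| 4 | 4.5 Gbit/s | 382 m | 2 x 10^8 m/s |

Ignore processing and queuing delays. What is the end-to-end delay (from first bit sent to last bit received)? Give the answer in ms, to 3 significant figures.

L = 571 × 8 = 4568 bits.
Transmission delay per hop = L/R = 4568/4500000000 = 0.00101511 ms; 4 hops → 0.00406044 ms.
Propagation delays (d/s per hop): 0.017, 0.107843, 0.0355, 0.00191 ms; sum = 0.162253 ms.
End-to-end = 0.166 ms.

0.166 ms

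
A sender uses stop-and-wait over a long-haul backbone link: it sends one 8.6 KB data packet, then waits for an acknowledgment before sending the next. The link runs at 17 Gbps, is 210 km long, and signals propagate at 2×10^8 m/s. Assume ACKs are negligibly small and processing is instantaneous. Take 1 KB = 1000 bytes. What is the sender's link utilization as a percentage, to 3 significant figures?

t_tx = L/R = 68800/17000000000 = 4.04706e-06 s.
t_prop = 210000/200000000 = 0.00105 s; RTT = 0.0021 s.
Cycle = t_tx + RTT = 0.00210405 s.
Utilization = t_tx / cycle = 4.04706e-06/0.00210405 = 0.192 %.

0.192 %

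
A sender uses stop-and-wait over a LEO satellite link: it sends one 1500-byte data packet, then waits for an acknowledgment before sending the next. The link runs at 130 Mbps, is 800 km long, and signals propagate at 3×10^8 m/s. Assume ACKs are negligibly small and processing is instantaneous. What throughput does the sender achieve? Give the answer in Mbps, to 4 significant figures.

t_tx = L/R = 12000/130000000 = 9.23077e-05 s.
t_prop = 800000/300000000 = 0.00266667 s; RTT = 0.00533333 s.
Cycle = t_tx + RTT = 0.00542564 s.
Throughput = L / cycle = 12000 / 0.00542564 = 2.212 Mbps.

2.212 Mbps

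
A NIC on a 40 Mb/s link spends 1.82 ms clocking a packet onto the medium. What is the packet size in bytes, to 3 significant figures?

L = R × t_tx = 40000000 b/s × 0.00182 s = 72800 bits.
In bytes: 72800 / 8 = 9100 bytes.

9100 bytes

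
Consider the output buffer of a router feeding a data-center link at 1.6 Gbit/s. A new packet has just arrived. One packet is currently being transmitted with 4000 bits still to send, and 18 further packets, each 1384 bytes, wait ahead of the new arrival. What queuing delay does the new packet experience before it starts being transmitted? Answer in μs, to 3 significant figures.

127 μs

Each queued packet: L/R = 11072/1600000000 = 6.92 μs.
18 queued → 124.56 μs.
Plus remaining 4000 bits of current packet: 2.5 μs.
Queuing delay = 127 μs.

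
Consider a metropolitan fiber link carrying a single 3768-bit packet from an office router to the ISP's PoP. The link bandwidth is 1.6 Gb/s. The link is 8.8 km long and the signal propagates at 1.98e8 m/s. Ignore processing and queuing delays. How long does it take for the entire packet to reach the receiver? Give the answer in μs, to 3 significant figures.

Transmission delay = L/R = 3768 / 1600000000 = 2.355 μs.
Propagation delay = d/s = 8800 m / 198000000 m/s = 44.4444 μs.
Total = 46.8 μs.

46.8 μs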